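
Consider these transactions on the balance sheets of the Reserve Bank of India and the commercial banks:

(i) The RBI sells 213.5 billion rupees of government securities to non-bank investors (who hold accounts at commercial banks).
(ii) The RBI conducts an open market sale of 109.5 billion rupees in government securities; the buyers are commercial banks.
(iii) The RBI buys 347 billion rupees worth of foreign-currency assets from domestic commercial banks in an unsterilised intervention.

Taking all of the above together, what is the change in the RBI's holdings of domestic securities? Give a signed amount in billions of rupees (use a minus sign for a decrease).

-323 billion

RBI balance sheet:
  Assets:      Securities −323B, Foreign assets +347B
  Liabilities: Bank reserves +24B
Commercial banking system:
  Assets:      Reserves at CB +24B, Securities +109.5B, Foreign assets −347B
  Liabilities: Checkable deposits −213.5B
So the change in the RBI's holdings of domestic securities is -323 billion.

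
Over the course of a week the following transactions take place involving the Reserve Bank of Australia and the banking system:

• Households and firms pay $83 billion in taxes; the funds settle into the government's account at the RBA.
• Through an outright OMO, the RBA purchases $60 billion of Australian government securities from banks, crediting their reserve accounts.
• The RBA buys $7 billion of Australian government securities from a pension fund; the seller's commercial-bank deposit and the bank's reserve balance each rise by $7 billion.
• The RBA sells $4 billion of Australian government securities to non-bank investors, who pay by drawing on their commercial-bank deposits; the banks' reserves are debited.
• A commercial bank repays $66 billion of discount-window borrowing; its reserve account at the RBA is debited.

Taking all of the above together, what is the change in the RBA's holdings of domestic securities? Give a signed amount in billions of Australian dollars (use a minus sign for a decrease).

Government account inflow $83 billion: the RBA's securities portfolio is untouched → 0.
OMO purchase (from banks) $60 billion: securities added to the RBA's portfolio → +$60B.
Asset purchase (from non-banks) $7 billion: securities added to the RBA's portfolio → +$7B.
Asset sale (to non-banks) $4 billion: securities removed from the RBA's portfolio → −$4B.
Discount-window repayment $66 billion: the RBA's securities portfolio is untouched → 0.
Net: 0 + 60 + 7 − 4 + 0 = +$63 billion.

+$63 billion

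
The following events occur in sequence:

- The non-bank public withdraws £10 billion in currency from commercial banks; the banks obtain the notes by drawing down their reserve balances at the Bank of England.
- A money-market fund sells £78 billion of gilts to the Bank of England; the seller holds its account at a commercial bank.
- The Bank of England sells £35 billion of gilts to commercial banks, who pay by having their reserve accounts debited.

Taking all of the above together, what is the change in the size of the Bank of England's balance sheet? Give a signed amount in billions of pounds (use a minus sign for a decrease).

+£43 billion

Currency withdrawal £10 billion: only the composition of liabilities changes → 0.
Asset purchase (from non-banks) £78 billion: a Bank of England asset is acquired → +£78B.
OMO sale (to banks) £35 billion: a Bank of England asset is shed → −£35B.
Net: 0 + 78 − 35 = +£43 billion.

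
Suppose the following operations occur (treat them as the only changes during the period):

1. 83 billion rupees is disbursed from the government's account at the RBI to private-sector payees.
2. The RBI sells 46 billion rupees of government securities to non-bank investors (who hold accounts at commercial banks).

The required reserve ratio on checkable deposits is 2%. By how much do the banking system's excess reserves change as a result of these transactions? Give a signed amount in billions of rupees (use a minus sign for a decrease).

+36.26 billion

Government spending 83 billion rupees: reserves +83B, deposits +83B.
Asset sale (to non-banks) 46 billion rupees: reserves −46B, deposits −46B.
Totals: Δreserves = +37B, Δdeposits = +37B.
Δrequired reserves = 2% × +37B = +0.74B.
Δexcess reserves = Δreserves − Δrequired = +37B − (+0.74B) = +36.26 billion.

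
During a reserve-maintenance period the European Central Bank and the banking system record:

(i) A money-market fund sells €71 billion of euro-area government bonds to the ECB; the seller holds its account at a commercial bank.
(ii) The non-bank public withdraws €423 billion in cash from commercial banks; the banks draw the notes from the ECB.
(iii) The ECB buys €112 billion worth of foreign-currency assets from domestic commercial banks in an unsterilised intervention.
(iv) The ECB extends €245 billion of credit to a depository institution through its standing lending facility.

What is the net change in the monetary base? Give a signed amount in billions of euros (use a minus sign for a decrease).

Asset purchase (from non-banks) €71 billion: ECB balance sheet expands → +€71B.
Currency withdrawal €423 billion: just a shift between currency and reserves — both are base money → 0.
FX purchase €112 billion: ECB balance sheet expands → +€112B.
Discount-window loan €245 billion: ECB balance sheet expands → +€245B.
Net: 71 + 0 + 112 + 245 = +€428 billion.

+€428 billion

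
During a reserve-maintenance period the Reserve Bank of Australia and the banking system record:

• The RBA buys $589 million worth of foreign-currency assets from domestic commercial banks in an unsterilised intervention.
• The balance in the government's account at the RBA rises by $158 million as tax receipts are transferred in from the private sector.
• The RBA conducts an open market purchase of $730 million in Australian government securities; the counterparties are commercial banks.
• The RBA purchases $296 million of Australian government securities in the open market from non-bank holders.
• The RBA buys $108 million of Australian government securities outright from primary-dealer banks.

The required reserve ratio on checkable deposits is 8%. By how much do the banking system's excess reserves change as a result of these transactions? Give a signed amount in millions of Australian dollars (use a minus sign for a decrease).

+$1553.96 million

FX purchase $589 million: reserves +$589M, deposits 0.
Government account inflow $158 million: reserves −$158M, deposits −$158M.
OMO purchase (from banks) $730 million: reserves +$730M, deposits 0.
Asset purchase (from non-banks) $296 million: reserves +$296M, deposits +$296M.
OMO purchase (from banks) $108 million: reserves +$108M, deposits 0.
Totals: Δreserves = +$1565M, Δdeposits = +$138M.
Δrequired reserves = 8% × +$138M = +$11.04M.
Δexcess reserves = Δreserves − Δrequired = +$1565M − (+$11.04M) = +$1553.96 million.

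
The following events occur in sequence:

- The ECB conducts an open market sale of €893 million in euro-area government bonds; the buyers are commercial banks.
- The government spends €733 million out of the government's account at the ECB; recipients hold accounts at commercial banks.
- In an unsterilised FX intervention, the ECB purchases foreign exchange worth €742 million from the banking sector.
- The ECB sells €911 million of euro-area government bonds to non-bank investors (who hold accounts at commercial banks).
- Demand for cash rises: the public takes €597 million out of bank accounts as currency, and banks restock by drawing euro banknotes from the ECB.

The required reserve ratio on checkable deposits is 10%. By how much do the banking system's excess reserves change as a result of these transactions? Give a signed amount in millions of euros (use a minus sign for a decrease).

-€848.5 million

OMO sale (to banks) €893 million: reserves −€893M, deposits 0.
Government spending €733 million: reserves +€733M, deposits +€733M.
FX purchase €742 million: reserves +€742M, deposits 0.
Asset sale (to non-banks) €911 million: reserves −€911M, deposits −€911M.
Currency withdrawal €597 million: reserves −€597M, deposits −€597M.
Totals: Δreserves = −€926M, Δdeposits = −€775M.
Δrequired reserves = 10% × −€775M = −€77.5M.
Δexcess reserves = Δreserves − Δrequired = −€926M − (−€77.5M) = -€848.5 million.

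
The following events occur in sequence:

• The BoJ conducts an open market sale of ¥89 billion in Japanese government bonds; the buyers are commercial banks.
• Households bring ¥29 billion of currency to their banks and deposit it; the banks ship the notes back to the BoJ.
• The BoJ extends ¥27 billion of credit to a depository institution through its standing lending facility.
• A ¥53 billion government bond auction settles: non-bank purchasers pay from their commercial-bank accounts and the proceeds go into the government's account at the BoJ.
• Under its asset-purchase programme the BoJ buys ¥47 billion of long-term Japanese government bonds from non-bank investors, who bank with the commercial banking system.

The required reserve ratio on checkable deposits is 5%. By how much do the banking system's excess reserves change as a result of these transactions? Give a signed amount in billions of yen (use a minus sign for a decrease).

-¥40.15 billion

OMO sale (to banks) ¥89 billion: reserves −¥89B, deposits 0.
Currency deposit ¥29 billion: reserves +¥29B, deposits +¥29B.
Discount-window loan ¥27 billion: reserves +¥27B, deposits 0.
Government account inflow ¥53 billion: reserves −¥53B, deposits −¥53B.
Asset purchase (from non-banks) ¥47 billion: reserves +¥47B, deposits +¥47B.
Totals: Δreserves = −¥39B, Δdeposits = +¥23B.
Δrequired reserves = 5% × +¥23B = +¥1.15B.
Δexcess reserves = Δreserves − Δrequired = −¥39B − (+¥1.15B) = -¥40.15 billion.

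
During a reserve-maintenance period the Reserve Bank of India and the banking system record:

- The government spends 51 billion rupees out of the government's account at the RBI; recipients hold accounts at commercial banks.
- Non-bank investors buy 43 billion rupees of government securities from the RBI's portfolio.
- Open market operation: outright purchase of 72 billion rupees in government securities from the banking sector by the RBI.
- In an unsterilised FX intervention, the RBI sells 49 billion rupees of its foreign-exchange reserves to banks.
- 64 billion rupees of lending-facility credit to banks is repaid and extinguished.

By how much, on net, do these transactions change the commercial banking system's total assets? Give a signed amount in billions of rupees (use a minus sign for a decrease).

RBI balance sheet:
  Assets:      Securities +29B, Loans to banks −64B, Foreign assets −49B
  Liabilities: Bank reserves −33B, Government deposits −51B
Commercial banking system:
  Assets:      Reserves at CB −33B, Securities −72B, Foreign assets +49B
  Liabilities: Checkable deposits +8B, Borrowings from CB −64B
Change in total bank assets = -56 billion.

-56 billion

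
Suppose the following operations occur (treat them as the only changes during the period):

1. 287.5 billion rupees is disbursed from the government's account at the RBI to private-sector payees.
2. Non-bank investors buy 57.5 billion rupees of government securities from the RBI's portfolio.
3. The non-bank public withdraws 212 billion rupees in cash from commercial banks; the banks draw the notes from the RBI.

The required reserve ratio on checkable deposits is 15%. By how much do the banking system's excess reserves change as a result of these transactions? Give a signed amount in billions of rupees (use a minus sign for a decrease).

+15.3 billion

Government spending 287.5 billion rupees: reserves +287.5B, deposits +287.5B.
Asset sale (to non-banks) 57.5 billion rupees: reserves −57.5B, deposits −57.5B.
Currency withdrawal 212 billion rupees: reserves −212B, deposits −212B.
Totals: Δreserves = +18B, Δdeposits = +18B.
Δrequired reserves = 15% × +18B = +2.7B.
Δexcess reserves = Δreserves − Δrequired = +18B − (+2.7B) = +15.3 billion.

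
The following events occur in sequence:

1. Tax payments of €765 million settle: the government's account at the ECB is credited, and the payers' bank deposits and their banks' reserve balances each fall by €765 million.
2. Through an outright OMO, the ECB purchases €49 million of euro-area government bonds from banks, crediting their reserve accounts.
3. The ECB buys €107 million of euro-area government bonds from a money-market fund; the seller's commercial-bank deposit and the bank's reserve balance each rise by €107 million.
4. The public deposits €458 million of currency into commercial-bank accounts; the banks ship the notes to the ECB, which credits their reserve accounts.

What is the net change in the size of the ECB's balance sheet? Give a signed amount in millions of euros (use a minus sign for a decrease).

Government account inflow €765 million: only the composition of liabilities changes → 0.
OMO purchase (from banks) €49 million: an ECB asset is acquired → +€49M.
Asset purchase (from non-banks) €107 million: an ECB asset is acquired → +€107M.
Currency deposit €458 million: only the composition of liabilities changes → 0.
Net: 0 + 49 + 107 + 0 = +€156 million.

+€156 million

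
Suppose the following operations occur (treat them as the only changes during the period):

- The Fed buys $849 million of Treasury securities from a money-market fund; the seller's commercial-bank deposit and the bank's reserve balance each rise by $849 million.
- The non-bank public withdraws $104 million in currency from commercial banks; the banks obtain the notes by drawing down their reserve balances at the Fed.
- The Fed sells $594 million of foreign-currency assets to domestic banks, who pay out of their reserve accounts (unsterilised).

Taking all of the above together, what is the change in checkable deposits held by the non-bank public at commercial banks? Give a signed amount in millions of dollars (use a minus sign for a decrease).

Fed balance sheet:
  Assets:      Securities +$849M, Foreign assets −$594M
  Liabilities: Bank reserves +$151M, Currency in circulation +$104M
Commercial banking system:
  Assets:      Reserves at CB +$151M, Foreign assets +$594M
  Liabilities: Checkable deposits +$745M
So the change in checkable deposits held by the non-bank public at commercial banks is +$745 million.

+$745 million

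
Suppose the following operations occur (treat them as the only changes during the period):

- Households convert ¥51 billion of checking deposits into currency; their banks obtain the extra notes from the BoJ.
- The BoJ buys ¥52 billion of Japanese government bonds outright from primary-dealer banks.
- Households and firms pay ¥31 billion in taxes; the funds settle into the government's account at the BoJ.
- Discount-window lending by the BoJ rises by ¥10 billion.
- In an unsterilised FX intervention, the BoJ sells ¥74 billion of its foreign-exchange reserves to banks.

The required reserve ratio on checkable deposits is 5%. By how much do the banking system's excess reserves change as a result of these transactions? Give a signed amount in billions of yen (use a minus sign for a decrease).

Currency withdrawal ¥51 billion: reserves −¥51B, deposits −¥51B.
OMO purchase (from banks) ¥52 billion: reserves +¥52B, deposits 0.
Government account inflow ¥31 billion: reserves −¥31B, deposits −¥31B.
Discount-window loan ¥10 billion: reserves +¥10B, deposits 0.
FX sale ¥74 billion: reserves −¥74B, deposits 0.
Totals: Δreserves = −¥94B, Δdeposits = −¥82B.
Δrequired reserves = 5% × −¥82B = −¥4.1B.
Δexcess reserves = Δreserves − Δrequired = −¥94B − (−¥4.1B) = -¥89.9 billion.

-¥89.9 billion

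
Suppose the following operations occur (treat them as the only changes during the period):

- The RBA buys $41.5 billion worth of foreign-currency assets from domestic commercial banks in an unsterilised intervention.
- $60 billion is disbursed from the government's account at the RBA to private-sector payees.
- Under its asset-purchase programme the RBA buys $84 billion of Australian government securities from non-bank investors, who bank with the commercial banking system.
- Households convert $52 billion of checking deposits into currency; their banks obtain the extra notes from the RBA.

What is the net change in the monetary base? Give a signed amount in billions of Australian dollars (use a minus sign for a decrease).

+$185.5 billion

RBA balance sheet:
  Assets:      Securities +$84B, Foreign assets +$41.5B
  Liabilities: Bank reserves +$133.5B, Currency in circulation +$52B, Government deposits −$60B
Monetary base = currency + reserves: +$52B + (+$133.5B) = +$185.5 billion.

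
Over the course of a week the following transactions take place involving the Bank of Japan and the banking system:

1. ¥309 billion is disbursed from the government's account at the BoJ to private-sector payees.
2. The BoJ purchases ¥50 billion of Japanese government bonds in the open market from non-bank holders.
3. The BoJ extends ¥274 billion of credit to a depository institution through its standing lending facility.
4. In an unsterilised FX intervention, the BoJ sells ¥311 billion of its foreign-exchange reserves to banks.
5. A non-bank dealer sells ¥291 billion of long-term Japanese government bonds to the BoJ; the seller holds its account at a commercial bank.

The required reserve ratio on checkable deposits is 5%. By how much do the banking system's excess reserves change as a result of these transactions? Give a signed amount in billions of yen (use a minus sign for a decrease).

+¥580.5 billion

Government spending ¥309 billion: reserves +¥309B, deposits +¥309B.
Asset purchase (from non-banks) ¥50 billion: reserves +¥50B, deposits +¥50B.
Discount-window loan ¥274 billion: reserves +¥274B, deposits 0.
FX sale ¥311 billion: reserves −¥311B, deposits 0.
Asset purchase (from non-banks) ¥291 billion: reserves +¥291B, deposits +¥291B.
Totals: Δreserves = +¥613B, Δdeposits = +¥650B.
Δrequired reserves = 5% × +¥650B = +¥32.5B.
Δexcess reserves = Δreserves − Δrequired = +¥613B − (+¥32.5B) = +¥580.5 billion.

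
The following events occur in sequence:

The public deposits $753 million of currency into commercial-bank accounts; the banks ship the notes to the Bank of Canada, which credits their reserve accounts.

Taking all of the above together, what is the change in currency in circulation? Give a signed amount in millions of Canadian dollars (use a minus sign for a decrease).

-$753 million

Currency deposit $753 million: notes return to the central bank → −$753M.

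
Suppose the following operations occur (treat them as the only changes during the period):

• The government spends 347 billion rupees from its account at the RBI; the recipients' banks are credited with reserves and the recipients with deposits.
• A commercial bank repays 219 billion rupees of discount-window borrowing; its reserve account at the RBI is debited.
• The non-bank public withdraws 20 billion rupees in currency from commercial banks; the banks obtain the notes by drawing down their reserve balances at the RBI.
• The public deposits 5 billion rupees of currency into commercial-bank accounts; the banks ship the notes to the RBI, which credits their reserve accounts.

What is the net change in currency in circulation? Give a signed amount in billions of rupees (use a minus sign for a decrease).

Government spending 347 billion rupees: no currency enters or leaves circulation → 0.
Discount-window repayment 219 billion rupees: no currency enters or leaves circulation → 0.
Currency withdrawal 20 billion rupees: notes leave the central bank → +20B.
Currency deposit 5 billion rupees: notes return to the central bank → −5B.
Net: 0 + 0 + 20 − 5 = +15 billion.

+15 billion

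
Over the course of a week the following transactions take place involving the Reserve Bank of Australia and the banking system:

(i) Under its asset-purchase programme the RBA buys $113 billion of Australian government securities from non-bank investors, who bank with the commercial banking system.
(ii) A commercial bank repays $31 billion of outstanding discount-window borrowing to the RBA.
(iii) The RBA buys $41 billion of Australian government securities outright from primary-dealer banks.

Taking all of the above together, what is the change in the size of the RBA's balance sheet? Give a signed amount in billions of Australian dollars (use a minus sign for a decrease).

+$123 billion

RBA balance sheet:
  Assets:      Securities +$154B, Loans to banks −$31B
  Liabilities: Bank reserves +$123B
Commercial banking system:
  Assets:      Reserves at CB +$123B, Securities −$41B
  Liabilities: Checkable deposits +$113B, Borrowings from CB −$31B
Change in total RBA assets = +$123 billion.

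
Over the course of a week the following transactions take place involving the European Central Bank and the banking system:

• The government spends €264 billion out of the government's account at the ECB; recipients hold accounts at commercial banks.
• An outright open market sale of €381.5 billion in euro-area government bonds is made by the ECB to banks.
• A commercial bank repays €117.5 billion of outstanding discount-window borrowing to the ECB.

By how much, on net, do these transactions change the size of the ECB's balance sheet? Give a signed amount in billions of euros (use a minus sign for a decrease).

-€499 billion

ECB balance sheet:
  Assets:      Securities −€381.5B, Loans to banks −€117.5B
  Liabilities: Bank reserves −€235B, Government deposits −€264B
Change in total ECB assets = -€499 billion.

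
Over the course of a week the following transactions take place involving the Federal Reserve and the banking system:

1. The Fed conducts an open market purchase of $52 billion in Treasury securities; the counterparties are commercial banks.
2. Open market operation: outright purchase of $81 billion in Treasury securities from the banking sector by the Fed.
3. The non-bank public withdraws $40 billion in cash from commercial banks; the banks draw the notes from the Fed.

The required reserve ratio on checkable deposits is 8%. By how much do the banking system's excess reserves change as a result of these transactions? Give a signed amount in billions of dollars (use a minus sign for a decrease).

OMO purchase (from banks) $52 billion: reserves +$52B, deposits 0.
OMO purchase (from banks) $81 billion: reserves +$81B, deposits 0.
Currency withdrawal $40 billion: reserves −$40B, deposits −$40B.
Totals: Δreserves = +$93B, Δdeposits = −$40B.
Δrequired reserves = 8% × −$40B = −$3.2B.
Δexcess reserves = Δreserves − Δrequired = +$93B − (−$3.2B) = +$96.2 billion.

+$96.2 billion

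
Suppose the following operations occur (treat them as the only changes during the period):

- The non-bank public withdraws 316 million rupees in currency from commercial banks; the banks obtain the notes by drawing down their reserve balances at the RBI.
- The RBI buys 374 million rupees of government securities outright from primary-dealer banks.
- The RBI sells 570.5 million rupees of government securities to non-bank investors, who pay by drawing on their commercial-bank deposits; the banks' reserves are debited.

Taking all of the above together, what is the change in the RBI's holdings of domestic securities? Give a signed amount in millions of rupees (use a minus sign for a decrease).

RBI balance sheet:
  Assets:      Securities −196.5M
  Liabilities: Bank reserves −512.5M, Currency in circulation +316M
Commercial banking system:
  Assets:      Reserves at CB −512.5M, Securities −374M
  Liabilities: Checkable deposits −886.5M
So the change in the RBI's holdings of domestic securities is -196.5 million.

-196.5 million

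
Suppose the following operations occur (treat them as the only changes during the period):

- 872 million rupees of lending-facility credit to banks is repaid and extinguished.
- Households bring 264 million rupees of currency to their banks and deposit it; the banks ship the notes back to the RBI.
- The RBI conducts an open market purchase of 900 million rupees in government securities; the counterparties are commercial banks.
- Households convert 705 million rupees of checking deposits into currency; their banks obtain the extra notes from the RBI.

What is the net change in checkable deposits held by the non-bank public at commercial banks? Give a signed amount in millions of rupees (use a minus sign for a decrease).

-441 million

Discount-window repayment 872 million rupees: the counterparty is a bank, so public deposits are unchanged → 0.
Currency deposit 264 million rupees: non-bank counterparties' bank balances rise → +264M.
OMO purchase (from banks) 900 million rupees: the counterparty is a bank, so public deposits are unchanged → 0.
Currency withdrawal 705 million rupees: non-bank counterparties' bank balances fall → −705M.
Net: 0 + 264 + 0 − 705 = -441 million.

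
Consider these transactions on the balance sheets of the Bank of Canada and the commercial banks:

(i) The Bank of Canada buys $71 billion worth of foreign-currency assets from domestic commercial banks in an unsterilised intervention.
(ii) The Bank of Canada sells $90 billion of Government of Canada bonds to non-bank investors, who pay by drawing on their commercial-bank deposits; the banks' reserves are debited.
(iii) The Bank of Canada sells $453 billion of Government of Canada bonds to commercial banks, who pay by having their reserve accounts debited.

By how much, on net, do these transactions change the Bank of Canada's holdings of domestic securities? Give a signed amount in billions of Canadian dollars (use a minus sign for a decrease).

-$543 billion

FX purchase $71 billion: the Bank of Canada's securities portfolio is untouched → 0.
Asset sale (to non-banks) $90 billion: securities removed from the Bank of Canada's portfolio → −$90B.
OMO sale (to banks) $453 billion: securities removed from the Bank of Canada's portfolio → −$453B.
Net: 0 − 90 − 453 = -$543 billion.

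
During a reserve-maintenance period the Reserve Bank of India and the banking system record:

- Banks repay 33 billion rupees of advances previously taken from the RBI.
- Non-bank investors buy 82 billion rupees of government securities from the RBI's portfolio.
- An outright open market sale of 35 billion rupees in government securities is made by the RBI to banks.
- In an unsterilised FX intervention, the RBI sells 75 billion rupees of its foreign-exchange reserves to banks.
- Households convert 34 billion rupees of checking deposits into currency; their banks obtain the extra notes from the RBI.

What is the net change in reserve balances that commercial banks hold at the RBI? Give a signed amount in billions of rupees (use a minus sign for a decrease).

RBI balance sheet:
  Assets:      Securities −117B, Loans to banks −33B, Foreign assets −75B
  Liabilities: Bank reserves −259B, Currency in circulation +34B
Commercial banking system:
  Assets:      Reserves at CB −259B, Securities +35B, Foreign assets +75B
  Liabilities: Checkable deposits −116B, Borrowings from CB −33B
So the change in reserve balances that commercial banks hold at the RBI is -259 billion.

-259 billion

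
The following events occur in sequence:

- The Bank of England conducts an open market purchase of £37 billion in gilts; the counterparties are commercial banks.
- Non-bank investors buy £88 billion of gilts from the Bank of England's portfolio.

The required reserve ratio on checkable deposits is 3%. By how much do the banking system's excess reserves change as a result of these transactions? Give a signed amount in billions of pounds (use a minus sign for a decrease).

OMO purchase (from banks) £37 billion: reserves +£37B, deposits 0.
Asset sale (to non-banks) £88 billion: reserves −£88B, deposits −£88B.
Totals: Δreserves = −£51B, Δdeposits = −£88B.
Δrequired reserves = 3% × −£88B = −£2.64B.
Δexcess reserves = Δreserves − Δrequired = −£51B − (−£2.64B) = -£48.36 billion.

-£48.36 billion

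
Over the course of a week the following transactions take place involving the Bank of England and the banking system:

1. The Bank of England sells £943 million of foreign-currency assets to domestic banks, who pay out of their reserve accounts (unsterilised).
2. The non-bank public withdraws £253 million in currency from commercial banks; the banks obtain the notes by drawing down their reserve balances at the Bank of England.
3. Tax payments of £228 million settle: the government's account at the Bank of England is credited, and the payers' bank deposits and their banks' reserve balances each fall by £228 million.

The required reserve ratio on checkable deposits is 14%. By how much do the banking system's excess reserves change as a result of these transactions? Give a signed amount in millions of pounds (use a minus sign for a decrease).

-£1356.66 million

FX sale £943 million: reserves −£943M, deposits 0.
Currency withdrawal £253 million: reserves −£253M, deposits −£253M.
Government account inflow £228 million: reserves −£228M, deposits −£228M.
Totals: Δreserves = −£1424M, Δdeposits = −£481M.
Δrequired reserves = 14% × −£481M = −£67.34M.
Δexcess reserves = Δreserves − Δrequired = −£1424M − (−£67.34M) = -£1356.66 million.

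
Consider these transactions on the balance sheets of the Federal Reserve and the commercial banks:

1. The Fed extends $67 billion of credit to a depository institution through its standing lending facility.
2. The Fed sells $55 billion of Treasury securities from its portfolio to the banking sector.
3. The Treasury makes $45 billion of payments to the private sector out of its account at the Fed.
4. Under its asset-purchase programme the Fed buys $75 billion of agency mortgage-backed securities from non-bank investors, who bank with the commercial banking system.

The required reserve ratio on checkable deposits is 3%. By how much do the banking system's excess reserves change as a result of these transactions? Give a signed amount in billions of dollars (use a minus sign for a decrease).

+$128.4 billion

Discount-window loan $67 billion: reserves +$67B, deposits 0.
OMO sale (to banks) $55 billion: reserves −$55B, deposits 0.
Government spending $45 billion: reserves +$45B, deposits +$45B.
Asset purchase (from non-banks) $75 billion: reserves +$75B, deposits +$75B.
Totals: Δreserves = +$132B, Δdeposits = +$120B.
Δrequired reserves = 3% × +$120B = +$3.6B.
Δexcess reserves = Δreserves − Δrequired = +$132B − (+$3.6B) = +$128.4 billion.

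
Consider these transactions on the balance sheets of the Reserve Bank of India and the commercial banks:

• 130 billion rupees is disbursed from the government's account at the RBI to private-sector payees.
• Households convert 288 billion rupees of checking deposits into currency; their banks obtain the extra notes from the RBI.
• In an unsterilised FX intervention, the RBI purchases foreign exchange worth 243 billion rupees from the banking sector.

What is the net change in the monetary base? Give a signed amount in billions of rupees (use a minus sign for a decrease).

+373 billion

RBI balance sheet:
  Assets:      Foreign assets +243B
  Liabilities: Bank reserves +85B, Currency in circulation +288B, Government deposits −130B
Monetary base = currency + reserves: +288B + (+85B) = +373 billion.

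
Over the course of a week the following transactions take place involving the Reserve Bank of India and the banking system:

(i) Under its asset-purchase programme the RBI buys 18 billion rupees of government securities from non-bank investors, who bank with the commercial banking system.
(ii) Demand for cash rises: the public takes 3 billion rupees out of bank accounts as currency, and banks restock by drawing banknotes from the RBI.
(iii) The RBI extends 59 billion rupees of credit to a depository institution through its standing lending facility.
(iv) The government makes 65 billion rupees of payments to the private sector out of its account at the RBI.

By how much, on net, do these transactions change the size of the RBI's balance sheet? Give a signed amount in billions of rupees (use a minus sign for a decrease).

Asset purchase (from non-banks) 18 billion rupees: an RBI asset is acquired → +18B.
Currency withdrawal 3 billion rupees: only the composition of liabilities changes → 0.
Discount-window loan 59 billion rupees: an RBI asset is acquired → +59B.
Government spending 65 billion rupees: only the composition of liabilities changes → 0.
Net: 18 + 0 + 59 + 0 = +77 billion.

+77 billion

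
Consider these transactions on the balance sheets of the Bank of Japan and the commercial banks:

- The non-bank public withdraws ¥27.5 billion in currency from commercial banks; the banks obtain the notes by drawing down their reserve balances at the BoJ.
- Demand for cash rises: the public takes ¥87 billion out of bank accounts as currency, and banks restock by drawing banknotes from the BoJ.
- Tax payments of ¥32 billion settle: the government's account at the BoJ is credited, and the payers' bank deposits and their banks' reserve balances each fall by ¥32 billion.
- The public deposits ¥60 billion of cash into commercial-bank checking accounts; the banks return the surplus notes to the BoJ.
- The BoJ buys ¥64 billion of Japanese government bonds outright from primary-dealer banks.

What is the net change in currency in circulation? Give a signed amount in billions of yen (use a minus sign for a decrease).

+¥54.5 billion

Currency withdrawal ¥27.5 billion: notes leave the central bank → +¥27.5B.
Currency withdrawal ¥87 billion: notes leave the central bank → +¥87B.
Government account inflow ¥32 billion: no currency enters or leaves circulation → 0.
Currency deposit ¥60 billion: notes return to the central bank → −¥60B.
OMO purchase (from banks) ¥64 billion: no currency enters or leaves circulation → 0.
Net: 27.5 + 87 + 0 − 60 + 0 = +¥54.5 billion.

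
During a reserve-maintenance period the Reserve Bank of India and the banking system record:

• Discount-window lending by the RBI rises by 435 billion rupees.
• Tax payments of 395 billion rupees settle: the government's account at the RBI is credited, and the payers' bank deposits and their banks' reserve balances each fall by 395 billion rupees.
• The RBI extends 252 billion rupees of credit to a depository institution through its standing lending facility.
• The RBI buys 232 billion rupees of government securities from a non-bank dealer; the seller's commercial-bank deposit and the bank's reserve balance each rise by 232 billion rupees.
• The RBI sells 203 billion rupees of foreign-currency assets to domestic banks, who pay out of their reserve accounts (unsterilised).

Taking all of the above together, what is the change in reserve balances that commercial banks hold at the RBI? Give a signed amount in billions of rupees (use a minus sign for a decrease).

+321 billion

Discount-window loan 435 billion rupees: the loan is credited to the bank's reserve account → +435B.
Government account inflow 395 billion rupees: funds move from bank reserves into the government account → −395B.
Discount-window loan 252 billion rupees: the loan is credited to the bank's reserve account → +252B.
Asset purchase (from non-banks) 232 billion rupees: the RBI pays by crediting reserve accounts → +232B.
FX sale 203 billion rupees: the buying banks pay out of their reserve balances → −203B.
Net: 435 − 395 + 252 + 232 − 203 = +321 billion.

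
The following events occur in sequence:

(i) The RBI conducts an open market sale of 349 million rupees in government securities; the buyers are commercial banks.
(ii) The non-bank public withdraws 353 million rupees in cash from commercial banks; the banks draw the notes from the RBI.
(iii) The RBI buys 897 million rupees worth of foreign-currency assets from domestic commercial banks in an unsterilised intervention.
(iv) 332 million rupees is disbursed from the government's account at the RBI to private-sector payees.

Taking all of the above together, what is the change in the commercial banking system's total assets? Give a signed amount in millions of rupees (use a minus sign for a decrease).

OMO sale (to banks) 349 million rupees: just an asset swap on bank balance sheets → 0.
Currency withdrawal 353 million rupees: bank balance sheets shrink → −353M.
FX purchase 897 million rupees: just an asset swap on bank balance sheets → 0.
Government spending 332 million rupees: bank balance sheets expand → +332M.
Net: 0 − 353 + 0 + 332 = -21 million.

-21 million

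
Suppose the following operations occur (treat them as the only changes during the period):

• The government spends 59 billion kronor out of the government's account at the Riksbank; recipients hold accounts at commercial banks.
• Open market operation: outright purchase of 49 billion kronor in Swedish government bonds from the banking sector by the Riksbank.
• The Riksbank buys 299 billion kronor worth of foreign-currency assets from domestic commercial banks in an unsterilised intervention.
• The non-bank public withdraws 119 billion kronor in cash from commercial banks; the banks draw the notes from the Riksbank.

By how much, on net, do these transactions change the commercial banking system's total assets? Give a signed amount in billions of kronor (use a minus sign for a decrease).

Riksbank balance sheet:
  Assets:      Securities +49B, Foreign assets +299B
  Liabilities: Bank reserves +288B, Currency in circulation +119B, Government deposits −59B
Commercial banking system:
  Assets:      Reserves at CB +288B, Securities −49B, Foreign assets −299B
  Liabilities: Checkable deposits −60B
Change in total bank assets = -60 billion.

-60 billion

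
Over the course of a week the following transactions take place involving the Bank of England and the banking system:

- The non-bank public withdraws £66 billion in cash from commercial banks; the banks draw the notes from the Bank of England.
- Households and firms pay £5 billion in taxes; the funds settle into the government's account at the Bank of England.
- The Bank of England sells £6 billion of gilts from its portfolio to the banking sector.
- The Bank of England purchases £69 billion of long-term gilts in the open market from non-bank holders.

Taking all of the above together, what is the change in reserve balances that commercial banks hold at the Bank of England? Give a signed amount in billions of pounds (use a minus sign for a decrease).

Currency withdrawal £66 billion: banks swap reserves for currency → −£66B.
Government account inflow £5 billion: funds move from bank reserves into the government account → −£5B.
OMO sale (to banks) £6 billion: the buying banks pay out of their reserve balances → −£6B.
Asset purchase (from non-banks) £69 billion: the Bank of England pays by crediting reserve accounts → +£69B.
Net: −66 − 5 − 6 + 69 = -£8 billion.

-£8 billion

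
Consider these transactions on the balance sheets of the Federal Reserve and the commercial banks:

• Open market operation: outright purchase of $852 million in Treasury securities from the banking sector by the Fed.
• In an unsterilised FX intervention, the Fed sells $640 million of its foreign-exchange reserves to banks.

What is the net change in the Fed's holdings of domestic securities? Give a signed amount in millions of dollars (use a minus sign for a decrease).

OMO purchase (from banks) $852 million: securities added to the Fed's portfolio → +$852M.
FX sale $640 million: the Fed's securities portfolio is untouched → 0.
Net: 852 + 0 = +$852 million.

+$852 million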